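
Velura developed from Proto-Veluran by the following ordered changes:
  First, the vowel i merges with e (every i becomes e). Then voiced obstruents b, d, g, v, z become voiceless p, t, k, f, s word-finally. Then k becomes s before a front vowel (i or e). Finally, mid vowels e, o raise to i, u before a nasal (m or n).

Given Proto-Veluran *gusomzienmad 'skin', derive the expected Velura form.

Velura: start from *gusomzienmad.
  rule 1 (vowel merger): gusomzienmad → gusomzeenmad
  rule 2 (final devoicing): gusomzeenmad → gusomzeenmat
  rule 3: no change — gusomzeenmat
  rule 4 (pre-nasal raising): gusomzeenmat → gusumzeinmat
  ⇒ Velura gusumzeinmat

gusumzeinmat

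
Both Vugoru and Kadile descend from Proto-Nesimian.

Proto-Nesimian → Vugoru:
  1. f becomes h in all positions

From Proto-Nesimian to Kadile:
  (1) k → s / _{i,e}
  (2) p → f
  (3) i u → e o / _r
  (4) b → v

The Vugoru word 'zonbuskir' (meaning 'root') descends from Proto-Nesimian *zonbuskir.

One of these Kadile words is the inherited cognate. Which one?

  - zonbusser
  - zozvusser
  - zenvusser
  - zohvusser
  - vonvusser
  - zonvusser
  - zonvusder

Kadile: *zonbuskir
  zonbuskir → zonbussir   [palatalisation]
  zonbussir (rule 2 does not apply)
  zonbussir → zonbusser   [pre-rhotic lowering]
  zonbusser → zonvusser   [unconditioned shift]
  giving Kadile zonvusser.
Among the options, 'zonvusser' alone shows every Kadile change applied in order.

zonvusser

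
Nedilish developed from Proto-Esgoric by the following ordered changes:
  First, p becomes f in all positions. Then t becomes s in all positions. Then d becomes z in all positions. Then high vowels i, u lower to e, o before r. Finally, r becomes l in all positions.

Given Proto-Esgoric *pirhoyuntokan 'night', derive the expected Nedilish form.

Nedilish: start from *pirhoyuntokan.
  rule 1 (unconditioned shift): pirhoyuntokan → firhoyuntokan
  rule 2 (unconditioned shift): firhoyuntokan → firhoyunsokan
  rule 3: no change — firhoyunsokan
  rule 4 (pre-rhotic lowering): firhoyunsokan → ferhoyunsokan
  rule 5 (unconditioned shift): ferhoyunsokan → felhoyunsokan
  ⇒ Nedilish felhoyunsokan

felhoyunsokan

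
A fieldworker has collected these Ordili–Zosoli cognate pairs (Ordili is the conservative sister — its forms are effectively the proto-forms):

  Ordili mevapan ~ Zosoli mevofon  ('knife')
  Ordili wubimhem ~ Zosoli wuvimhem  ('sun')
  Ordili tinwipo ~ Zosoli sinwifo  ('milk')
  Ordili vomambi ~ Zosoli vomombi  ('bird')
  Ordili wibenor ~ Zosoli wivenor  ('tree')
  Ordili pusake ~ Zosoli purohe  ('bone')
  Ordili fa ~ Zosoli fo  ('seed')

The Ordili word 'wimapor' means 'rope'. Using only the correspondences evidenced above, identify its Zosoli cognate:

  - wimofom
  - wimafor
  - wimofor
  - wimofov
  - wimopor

mevapan ~ mevofon — Ordili a corresponds to Zosoli o after a consonant, before a labial obstruent.
tinwipo ~ sinwifo — Ordili p corresponds to Zosoli f between vowels (before a back vowel).
Applying these to Ordili 'wimapor':
  wimapor → wimopor   (a→o after a consonant, before a labial obstruent)
  wimopor → wimofor   (p→f between vowels (before a back vowel))
So the Zosoli cognate is 'wimofor'.

wimofor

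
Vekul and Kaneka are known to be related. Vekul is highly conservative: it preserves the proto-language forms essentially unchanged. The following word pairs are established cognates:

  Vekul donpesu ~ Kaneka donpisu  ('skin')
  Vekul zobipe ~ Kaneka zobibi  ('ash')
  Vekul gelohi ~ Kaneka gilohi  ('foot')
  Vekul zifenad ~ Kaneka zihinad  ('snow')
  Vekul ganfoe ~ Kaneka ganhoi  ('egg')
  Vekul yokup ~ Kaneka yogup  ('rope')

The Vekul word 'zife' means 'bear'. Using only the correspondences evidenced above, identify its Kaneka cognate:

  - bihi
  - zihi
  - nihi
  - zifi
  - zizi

zihi

zifenad ~ zihinad — Vekul f corresponds to Kaneka h between vowels (before a front vowel).
zobipe ~ zobibi — Vekul e corresponds to Kaneka i word-finally.
Applying these to Vekul 'zife':
  zife → zihe   (f→h between vowels (before a front vowel))
  zihe → zihi   (e→i word-finally)
So the Kaneka cognate is 'zihi'.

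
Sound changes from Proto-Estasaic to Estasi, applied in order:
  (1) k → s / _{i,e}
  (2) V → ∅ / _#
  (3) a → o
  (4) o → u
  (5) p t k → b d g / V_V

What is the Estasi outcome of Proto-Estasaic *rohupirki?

Estasi: *rohupirki > rohupirsi > rohupirs > ruhupirs > ruhubirs  (by palatalisation, apocope, vowel merger, intervocalic voicing)

ruhubirs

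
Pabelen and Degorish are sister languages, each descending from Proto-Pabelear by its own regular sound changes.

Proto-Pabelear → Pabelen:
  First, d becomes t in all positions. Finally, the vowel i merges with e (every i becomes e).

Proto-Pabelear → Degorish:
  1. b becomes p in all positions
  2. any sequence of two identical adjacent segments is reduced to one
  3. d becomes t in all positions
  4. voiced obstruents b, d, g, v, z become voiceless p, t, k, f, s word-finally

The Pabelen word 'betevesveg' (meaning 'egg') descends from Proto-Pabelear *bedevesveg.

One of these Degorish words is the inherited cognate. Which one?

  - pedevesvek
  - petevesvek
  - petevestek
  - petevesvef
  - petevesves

Degorish: *bedevesveg
  bedevesveg → pedevesveg   [unconditioned shift]
  pedevesveg (rule 2 does not apply)
  pedevesveg → petevesveg   [unconditioned shift]
  petevesveg → petevesvek   [final devoicing]
  giving Degorish petevesvek.

petevesvek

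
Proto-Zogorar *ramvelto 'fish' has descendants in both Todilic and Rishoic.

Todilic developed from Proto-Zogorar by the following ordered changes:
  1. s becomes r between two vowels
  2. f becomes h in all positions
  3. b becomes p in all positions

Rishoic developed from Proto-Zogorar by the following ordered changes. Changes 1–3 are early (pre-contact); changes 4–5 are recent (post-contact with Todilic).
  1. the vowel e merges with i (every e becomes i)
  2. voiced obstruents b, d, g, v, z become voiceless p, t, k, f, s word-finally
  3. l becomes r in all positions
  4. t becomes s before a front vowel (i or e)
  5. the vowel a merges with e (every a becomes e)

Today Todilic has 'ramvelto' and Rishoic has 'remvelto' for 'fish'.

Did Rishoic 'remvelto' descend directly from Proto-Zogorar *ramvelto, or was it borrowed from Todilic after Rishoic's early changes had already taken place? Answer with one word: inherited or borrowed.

borrowed

If inherited, *ramvelto would pass through all of Rishoic's changes:
Rishoic: *ramvelto
  ramvelto → ramvilto   [vowel merger]
  ramvilto (rule 2 does not apply)
  ramvilto → ramvirto   [unconditioned shift]
  ramvirto (rule 4 does not apply)
  ramvirto → remvirto   [vowel merger]
  giving Rishoic remvirto.
If borrowed from Todilic 'ramvelto' after the early changes, it would undergo only the recent ones:
  rule 4 (palatalisation): no change (ramvelto)
  rule 5 (vowel merger): ramvelto → remvelto
  ⇒ as a loan: remvelto
Rishoic 'remvelto' matches the loan outcome 'remvelto', not the inherited 'remvirto' — it skipped the early Rishoic changes, so it was borrowed from Todilic.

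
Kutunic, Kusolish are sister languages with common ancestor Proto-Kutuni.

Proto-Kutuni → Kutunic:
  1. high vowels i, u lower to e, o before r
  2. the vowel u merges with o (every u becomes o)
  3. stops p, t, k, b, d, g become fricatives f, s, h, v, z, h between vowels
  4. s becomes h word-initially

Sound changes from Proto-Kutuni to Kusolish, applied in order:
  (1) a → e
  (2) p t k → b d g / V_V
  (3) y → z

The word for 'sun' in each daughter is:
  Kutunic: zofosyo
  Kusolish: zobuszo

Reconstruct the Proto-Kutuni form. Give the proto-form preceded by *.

*zopusyo

Position 4: Kutunic has o, Kusolish has u. Kusolish preserves u here (none of its changes turn any other segment into u), so the proto-segment is *u.
Position 6: Kutunic has y, Kusolish has z. Kutunic preserves y here (none of its changes turn any other segment into y), so the proto-segment is *y.
Position 3: Kutunic has f, Kusolish has b. Taking the neighbouring segments as reconstructed: Kutunic f could go back to *p or *f; Kusolish b could go back to *p or *b — the one source consistent with every daughter is *p.
The remaining positions agree across the daughters. Check the candidate against every language:
Kutunic: start from *zopusyo.
  rule 1: no change — zopusyo
  rule 2 (vowel merger): zopusyo → zoposyo
  rule 3 (intervocalic lenition): zoposyo → zofosyo
  rule 4: no change — zofosyo
  ⇒ Kutunic zofosyo
Kusolish: start from *zopusyo.
  rule 1: no change — zopusyo
  rule 2 (intervocalic voicing): zopusyo → zobusyo
  rule 3 (unconditioned shift): zobusyo → zobuszo
  ⇒ Kusolish zobuszo
*zopusyo is the unique common source.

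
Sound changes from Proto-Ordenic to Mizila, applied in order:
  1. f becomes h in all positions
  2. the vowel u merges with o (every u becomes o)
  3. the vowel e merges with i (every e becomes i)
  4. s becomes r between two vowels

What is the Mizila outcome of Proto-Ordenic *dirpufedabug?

Mizila: *dirpufedabug
  dirpufedabug → dirpuhedabug   [unconditioned shift]
  dirpuhedabug → dirpohedabog   [vowel merger]
  dirpohedabog → dirpohidabog   [vowel merger]
  dirpohidabog (rule 4 does not apply)
  giving Mizila dirpohidabog.

dirpohidabog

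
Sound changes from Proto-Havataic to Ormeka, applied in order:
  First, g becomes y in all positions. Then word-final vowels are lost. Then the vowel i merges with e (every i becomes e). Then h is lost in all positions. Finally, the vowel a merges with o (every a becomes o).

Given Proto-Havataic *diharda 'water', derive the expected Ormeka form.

Ormeka: start from *diharda.
  rule 1: no change — diharda
  rule 2 (apocope): diharda → dihard
  rule 3 (vowel merger): dihard → dehard
  rule 4 (h-loss): dehard → deard
  rule 5 (vowel merger): deard → deord
  ⇒ Ormeka deord

deord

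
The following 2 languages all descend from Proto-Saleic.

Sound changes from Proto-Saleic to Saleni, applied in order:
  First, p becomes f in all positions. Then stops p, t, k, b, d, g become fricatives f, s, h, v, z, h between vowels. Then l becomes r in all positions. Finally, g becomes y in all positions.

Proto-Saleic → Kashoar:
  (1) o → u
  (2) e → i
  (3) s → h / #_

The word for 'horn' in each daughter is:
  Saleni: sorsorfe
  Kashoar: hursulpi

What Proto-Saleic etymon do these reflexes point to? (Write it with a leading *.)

*sorsolpe

Position 6: Saleni has r, Kashoar has l. Kashoar preserves l here (none of its changes turn any other segment into l), so the proto-segment is *l.
Position 8: Saleni has e, Kashoar has i. Saleni preserves e here (none of its changes turn any other segment into e), so the proto-segment is *e.
Position 5: Saleni has o, Kashoar has u. Saleni preserves o here (none of its changes turn any other segment into o), so the proto-segment is *o.
Verify the candidate proto-form against each daughter:
Saleni: start from *sorsolpe.
  rule 1 (unconditioned shift): sorsolpe → sorsolfe
  rule 2: no change — sorsolfe
  rule 3 (unconditioned shift): sorsolfe → sorsorfe
  rule 4: no change — sorsorfe
  ⇒ Saleni sorsorfe
Kashoar: *sorsolpe
  sorsolpe → sursulpe   [vowel merger]
  sursulpe → sursulpi   [vowel merger]
  sursulpi → hursulpi   [debuccalisation]
  giving Kashoar hursulpi.
Only *sorsolpe yields all of Saleni sorsorfe, Kashoar hursulpi.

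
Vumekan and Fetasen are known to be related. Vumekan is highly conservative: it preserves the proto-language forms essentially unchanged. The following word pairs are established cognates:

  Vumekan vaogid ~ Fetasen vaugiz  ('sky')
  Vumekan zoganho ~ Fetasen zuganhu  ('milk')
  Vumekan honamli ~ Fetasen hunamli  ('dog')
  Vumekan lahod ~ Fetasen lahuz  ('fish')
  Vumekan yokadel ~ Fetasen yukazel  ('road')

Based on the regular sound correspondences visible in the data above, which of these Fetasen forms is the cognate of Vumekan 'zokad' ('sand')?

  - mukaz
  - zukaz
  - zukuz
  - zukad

zukaz

zoganho ~ zuganhu, lahod ~ lahuz — Vumekan o corresponds to Fetasen u after a consonant, before a consonant other than r, m, n, p, b, f, v.
vaogid ~ vaugiz, lahod ~ lahuz — Vumekan d corresponds to Fetasen z word-finally.
Applying these to Vumekan 'zokad':
  zokad → zukad   (o→u after a consonant, before a consonant other than r, m, n, p, b, f, v)
  zukad → zukaz   (d→z word-finally)
So the Fetasen cognate is 'zukaz'.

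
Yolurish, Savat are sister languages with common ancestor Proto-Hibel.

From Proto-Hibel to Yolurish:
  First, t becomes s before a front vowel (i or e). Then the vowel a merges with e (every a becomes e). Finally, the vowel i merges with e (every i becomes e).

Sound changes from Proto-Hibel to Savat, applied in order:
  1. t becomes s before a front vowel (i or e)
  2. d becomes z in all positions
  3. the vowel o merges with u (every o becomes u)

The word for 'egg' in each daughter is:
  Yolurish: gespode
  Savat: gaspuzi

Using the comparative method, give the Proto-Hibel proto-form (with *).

*gaspodi

Position 7: Yolurish has e, Savat has i. Savat preserves i here (none of its changes turn any other segment into i), so the proto-segment is *i.
Position 6: Yolurish has d, Savat has z. Yolurish preserves d here (none of its changes turn any other segment into d), so the proto-segment is *d.
Position 5: Yolurish has o, Savat has u. Yolurish preserves o here (none of its changes turn any other segment into o), so the proto-segment is *o.
Verify the candidate proto-form against each daughter:
Yolurish: start from *gaspodi.
  rule 1: no change — gaspodi
  rule 2 (vowel merger): gaspodi → gespodi
  rule 3 (vowel merger): gespodi → gespode
  ⇒ Yolurish gespode
Savat: *gaspodi > gaspozi > gaspuzi  (by unconditioned shift, vowel merger)
No other proto-form is consistent with every reflex, so the reconstruction is *gaspodi.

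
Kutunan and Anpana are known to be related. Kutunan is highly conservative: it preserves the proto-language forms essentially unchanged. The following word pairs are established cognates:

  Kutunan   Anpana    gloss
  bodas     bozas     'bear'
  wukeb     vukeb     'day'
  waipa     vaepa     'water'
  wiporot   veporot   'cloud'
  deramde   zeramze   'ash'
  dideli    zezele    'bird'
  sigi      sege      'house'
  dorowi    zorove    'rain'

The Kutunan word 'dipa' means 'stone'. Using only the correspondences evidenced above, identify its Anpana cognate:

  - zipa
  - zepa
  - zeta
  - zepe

zepa

dideli ~ zezele — Kutunan d corresponds to Anpana z word-initially before a front vowel.
wiporot ~ veporot — Kutunan i corresponds to Anpana e after a consonant, before a labial obstruent.
Applying these to Kutunan 'dipa':
  dipa → zipa   (d→z word-initially before a front vowel)
  zipa → zepa   (i→e after a consonant, before a labial obstruent)
So the Anpana cognate is 'zepa'.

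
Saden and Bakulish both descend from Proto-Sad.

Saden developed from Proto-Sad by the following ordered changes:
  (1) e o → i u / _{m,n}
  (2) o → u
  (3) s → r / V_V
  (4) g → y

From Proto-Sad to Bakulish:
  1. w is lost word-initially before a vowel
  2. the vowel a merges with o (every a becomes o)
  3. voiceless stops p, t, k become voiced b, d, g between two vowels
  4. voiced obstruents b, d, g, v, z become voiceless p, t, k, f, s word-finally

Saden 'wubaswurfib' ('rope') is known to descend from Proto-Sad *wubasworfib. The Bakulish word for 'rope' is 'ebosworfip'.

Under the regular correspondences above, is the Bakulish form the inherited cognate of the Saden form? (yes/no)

Derive the expected Bakulish reflex of *wubasworfib:
Bakulish: *wubasworfib > ubasworfib > ubosworfib > ubosworfip  (by glide loss, vowel merger, final devoicing)
The regular Bakulish reflex would be 'ubosworfip', but the attested form is 'ebosworfip'. The correspondence is irregular, so they are not cognates (the Bakulish form has a different source).

no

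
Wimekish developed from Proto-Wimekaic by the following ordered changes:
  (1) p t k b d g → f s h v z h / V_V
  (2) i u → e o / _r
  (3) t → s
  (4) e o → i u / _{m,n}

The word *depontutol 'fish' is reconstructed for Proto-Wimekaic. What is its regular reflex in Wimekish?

Wimekish: *depontutol
  depontutol → defontusol   [intervocalic lenition]
  defontusol (rule 2 does not apply)
  defontusol → defonsusol   [unconditioned shift]
  defonsusol → defunsusol   [pre-nasal raising]
  giving Wimekish defunsusol.

defunsusol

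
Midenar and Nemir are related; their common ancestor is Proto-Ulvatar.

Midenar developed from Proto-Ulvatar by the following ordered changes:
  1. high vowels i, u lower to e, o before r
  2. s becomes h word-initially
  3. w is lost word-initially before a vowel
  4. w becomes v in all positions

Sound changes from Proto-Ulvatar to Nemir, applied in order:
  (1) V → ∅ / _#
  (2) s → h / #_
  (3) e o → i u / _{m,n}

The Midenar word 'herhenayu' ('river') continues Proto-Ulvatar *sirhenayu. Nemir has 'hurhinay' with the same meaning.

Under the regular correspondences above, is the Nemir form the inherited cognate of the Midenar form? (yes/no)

Derive the expected Nemir reflex of *sirhenayu:
Nemir: start from *sirhenayu.
  rule 1 (apocope): sirhenayu → sirhenay
  rule 2 (debuccalisation): sirhenay → hirhenay
  rule 3 (pre-nasal raising): hirhenay → hirhinay
  ⇒ Nemir hirhinay
The regular Nemir reflex would be 'hirhinay', but the attested form is 'hurhinay'. The correspondence is irregular, so they are not cognates (the Nemir form has a different source).

no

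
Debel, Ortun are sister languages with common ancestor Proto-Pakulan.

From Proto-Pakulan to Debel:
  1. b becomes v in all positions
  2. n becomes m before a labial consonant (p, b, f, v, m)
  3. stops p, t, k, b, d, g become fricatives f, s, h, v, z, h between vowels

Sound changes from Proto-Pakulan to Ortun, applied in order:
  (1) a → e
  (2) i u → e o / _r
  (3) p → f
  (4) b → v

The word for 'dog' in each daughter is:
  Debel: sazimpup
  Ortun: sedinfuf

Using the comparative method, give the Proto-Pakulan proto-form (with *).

Position 8: Debel has p, Ortun has f. Debel preserves p here (none of its changes turn any other segment into p), so the proto-segment is *p.
Position 6: Debel has p, Ortun has f. Debel preserves p here (none of its changes turn any other segment into p), so the proto-segment is *p.
Position 3: Debel has z, Ortun has d. Ortun preserves d here (none of its changes turn any other segment into d), so the proto-segment is *d.
Verify the candidate proto-form against each daughter:
Debel: start from *sadinpup.
  rule 1: no change — sadinpup
  rule 2 (nasal place assimilation): sadinpup → sadimpup
  rule 3 (intervocalic lenition): sadimpup → sazimpup
  ⇒ Debel sazimpup
Ortun: start from *sadinpup.
  rule 1 (vowel merger): sadinpup → sedinpup
  rule 2: no change — sedinpup
  rule 3 (unconditioned shift): sedinpup → sedinfuf
  rule 4: no change — sedinfuf
  ⇒ Ortun sedinfuf
Only *sadinpup yields all of Debel sazimpup, Ortun sedinfuf.

*sadinpup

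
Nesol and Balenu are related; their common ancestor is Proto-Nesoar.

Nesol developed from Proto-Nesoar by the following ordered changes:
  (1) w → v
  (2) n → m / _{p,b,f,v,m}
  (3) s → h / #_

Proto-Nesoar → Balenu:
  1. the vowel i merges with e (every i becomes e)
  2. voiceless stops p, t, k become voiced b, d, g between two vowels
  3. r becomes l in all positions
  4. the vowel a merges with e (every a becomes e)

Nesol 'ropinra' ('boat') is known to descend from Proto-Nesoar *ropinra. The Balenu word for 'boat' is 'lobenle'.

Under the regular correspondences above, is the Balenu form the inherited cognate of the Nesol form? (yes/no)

yes

Derive the expected Balenu reflex of *ropinra:
Balenu: *ropinra
  ropinra → ropenra   [vowel merger]
  ropenra → robenra   [intervocalic voicing]
  robenra → lobenla   [unconditioned shift]
  lobenla → lobenle   [vowel merger]
  giving Balenu lobenle.
Balenu 'lobenle' matches the regular reflex exactly, so the pair is cognate.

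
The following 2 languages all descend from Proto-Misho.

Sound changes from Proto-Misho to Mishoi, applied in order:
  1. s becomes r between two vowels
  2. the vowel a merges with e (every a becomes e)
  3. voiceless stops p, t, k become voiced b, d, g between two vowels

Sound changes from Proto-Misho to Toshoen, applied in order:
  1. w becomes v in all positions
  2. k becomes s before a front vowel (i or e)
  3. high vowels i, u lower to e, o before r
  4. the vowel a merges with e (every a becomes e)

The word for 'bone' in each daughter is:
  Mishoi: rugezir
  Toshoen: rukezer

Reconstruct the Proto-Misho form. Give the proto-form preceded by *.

*rukazir

Position 6: Mishoi has i, Toshoen has e. Mishoi preserves i here (none of its changes turn any other segment into i), so the proto-segment is *i.
Position 4: Mishoi has e, Toshoen has e. Taking the neighbouring segments as reconstructed: Mishoi e could go back to *a or *e; Toshoen e can only go back to *a — the one source consistent with every daughter is *a.
Position 3: Mishoi has g, Toshoen has k. Toshoen preserves k here (none of its changes turn any other segment into k), so the proto-segment is *k.
This points to *rukazir. Verify forward in each daughter:
Mishoi: *rukazir > rukezir > rugezir  (by vowel merger, intervocalic voicing)
Toshoen: start from *rukazir.
  rule 1: no change — rukazir
  rule 2: no change — rukazir
  rule 3 (pre-rhotic lowering): rukazir → rukazer
  rule 4 (vowel merger): rukazer → rukezer
  ⇒ Toshoen rukezer
Only *rukazir yields all of Mishoi rugezir, Toshoen rukezer.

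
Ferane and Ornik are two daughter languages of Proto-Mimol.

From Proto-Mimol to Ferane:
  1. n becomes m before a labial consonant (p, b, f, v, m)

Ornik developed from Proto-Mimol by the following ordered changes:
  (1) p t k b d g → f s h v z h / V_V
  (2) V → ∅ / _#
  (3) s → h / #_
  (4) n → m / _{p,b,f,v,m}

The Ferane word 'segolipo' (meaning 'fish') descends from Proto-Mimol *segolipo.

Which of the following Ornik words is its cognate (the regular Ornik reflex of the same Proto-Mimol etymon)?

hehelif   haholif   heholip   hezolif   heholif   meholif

Ornik: start from *segolipo.
  rule 1 (intervocalic lenition): segolipo → seholifo
  rule 2 (apocope): seholifo → seholif
  rule 3 (debuccalisation): seholif → heholif
  rule 4: no change — heholif
  ⇒ Ornik heholif

heholif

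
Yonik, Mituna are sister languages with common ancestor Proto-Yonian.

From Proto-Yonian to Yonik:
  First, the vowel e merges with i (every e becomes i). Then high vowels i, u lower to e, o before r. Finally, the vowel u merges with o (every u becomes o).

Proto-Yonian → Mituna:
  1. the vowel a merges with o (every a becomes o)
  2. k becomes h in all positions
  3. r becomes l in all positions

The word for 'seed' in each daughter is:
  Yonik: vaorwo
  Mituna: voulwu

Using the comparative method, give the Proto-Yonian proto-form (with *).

*vaurwu

Position 3: Yonik has o, Mituna has u. Mituna preserves u here (none of its changes turn any other segment into u), so the proto-segment is *u.
Position 6: Yonik has o, Mituna has u. Mituna preserves u here (none of its changes turn any other segment into u), so the proto-segment is *u.
Position 2: Yonik has a, Mituna has o. Yonik preserves a here (none of its changes turn any other segment into a), so the proto-segment is *a.
Verify the candidate proto-form against each daughter:
Yonik: *vaurwu > vaorwu > vaorwo  (by pre-rhotic lowering, vowel merger)
Mituna: *vaurwu
  vaurwu → vourwu   [vowel merger]
  vourwu (rule 2 does not apply)
  vourwu → voulwu   [unconditioned shift]
  giving Mituna voulwu.
*vaurwu is the unique common source.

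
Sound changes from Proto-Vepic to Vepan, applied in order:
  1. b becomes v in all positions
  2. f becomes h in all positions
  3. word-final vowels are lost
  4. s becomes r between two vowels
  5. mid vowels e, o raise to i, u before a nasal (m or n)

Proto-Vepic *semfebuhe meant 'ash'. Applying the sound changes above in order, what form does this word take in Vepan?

simhevuh

Vepan: *semfebuhe
  semfebuhe → semfevuhe   [unconditioned shift]
  semfevuhe → semhevuhe   [unconditioned shift]
  semhevuhe → semhevuh   [apocope]
  semhevuh (rule 4 does not apply)
  semhevuh → simhevuh   [pre-nasal raising]
  giving Vepan simhevuh.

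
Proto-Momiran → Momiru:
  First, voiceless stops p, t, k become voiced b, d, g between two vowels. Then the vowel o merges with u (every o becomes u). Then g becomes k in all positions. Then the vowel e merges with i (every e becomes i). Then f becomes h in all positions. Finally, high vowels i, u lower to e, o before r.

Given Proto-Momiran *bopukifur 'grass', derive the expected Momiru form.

Momiru: start from *bopukifur.
  rule 1 (intervocalic voicing): bopukifur → bobugifur
  rule 2 (vowel merger): bobugifur → bubugifur
  rule 3 (unconditioned shift): bubugifur → bubukifur
  rule 4: no change — bubukifur
  rule 5 (unconditioned shift): bubukifur → bubukihur
  rule 6 (pre-rhotic lowering): bubukihur → bubukihor
  ⇒ Momiru bubukihor

bubukihor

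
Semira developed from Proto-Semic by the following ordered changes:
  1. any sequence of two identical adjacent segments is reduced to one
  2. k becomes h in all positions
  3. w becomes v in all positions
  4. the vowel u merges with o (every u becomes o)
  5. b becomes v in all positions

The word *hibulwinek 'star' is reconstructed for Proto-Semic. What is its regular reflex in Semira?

hivolvineh

Semira: *hibulwinek > hibulwineh > hibulvineh > hibolvineh > hivolvineh  (by unconditioned shift, unconditioned shift, vowel merger, unconditioned shift)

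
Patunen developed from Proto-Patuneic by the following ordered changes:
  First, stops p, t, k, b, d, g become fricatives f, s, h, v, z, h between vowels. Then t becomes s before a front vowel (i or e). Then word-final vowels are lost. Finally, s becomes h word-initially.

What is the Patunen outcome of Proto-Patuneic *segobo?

Patunen: *segobo
  segobo → sehovo   [intervocalic lenition]
  sehovo (rule 2 does not apply)
  sehovo → sehov   [apocope]
  sehov → hehov   [debuccalisation]
  giving Patunen hehov.

hehov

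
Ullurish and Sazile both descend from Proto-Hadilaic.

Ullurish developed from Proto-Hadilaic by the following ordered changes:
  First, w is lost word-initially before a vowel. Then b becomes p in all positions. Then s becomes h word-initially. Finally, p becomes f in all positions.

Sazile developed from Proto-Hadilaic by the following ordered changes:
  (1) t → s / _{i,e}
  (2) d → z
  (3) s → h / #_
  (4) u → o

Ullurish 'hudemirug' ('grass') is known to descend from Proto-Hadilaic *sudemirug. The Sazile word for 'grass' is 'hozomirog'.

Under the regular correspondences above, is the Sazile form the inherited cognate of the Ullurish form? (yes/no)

Derive the expected Sazile reflex of *sudemirug:
Sazile: *sudemirug
  sudemirug (rule 1 does not apply)
  sudemirug → suzemirug   [unconditioned shift]
  suzemirug → huzemirug   [debuccalisation]
  huzemirug → hozemirog   [vowel merger]
  giving Sazile hozemirog.
The regular Sazile reflex would be 'hozemirog', but the attested form is 'hozomirog'. The correspondence is irregular, so they are not cognates (the Sazile form has a different source).

no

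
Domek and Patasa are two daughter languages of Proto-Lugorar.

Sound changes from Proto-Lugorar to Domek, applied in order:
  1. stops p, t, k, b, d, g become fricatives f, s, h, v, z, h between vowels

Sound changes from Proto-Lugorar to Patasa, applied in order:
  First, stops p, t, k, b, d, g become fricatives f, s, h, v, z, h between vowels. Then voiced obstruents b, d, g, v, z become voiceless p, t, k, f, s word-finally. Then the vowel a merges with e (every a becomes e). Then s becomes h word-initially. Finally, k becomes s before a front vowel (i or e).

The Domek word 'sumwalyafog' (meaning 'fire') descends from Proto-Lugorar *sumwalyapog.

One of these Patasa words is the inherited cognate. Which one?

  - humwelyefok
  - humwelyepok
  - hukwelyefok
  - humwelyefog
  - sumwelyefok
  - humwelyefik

humwelyefok

Patasa: *sumwalyapog
  sumwalyapog → sumwalyafog   [intervocalic lenition]
  sumwalyafog → sumwalyafok   [final devoicing]
  sumwalyafok → sumwelyefok   [vowel merger]
  sumwelyefok → humwelyefok   [debuccalisation]
  humwelyefok (rule 5 does not apply)
  giving Patasa humwelyefok.
The other candidates each miss or misapply at least one Patasa change.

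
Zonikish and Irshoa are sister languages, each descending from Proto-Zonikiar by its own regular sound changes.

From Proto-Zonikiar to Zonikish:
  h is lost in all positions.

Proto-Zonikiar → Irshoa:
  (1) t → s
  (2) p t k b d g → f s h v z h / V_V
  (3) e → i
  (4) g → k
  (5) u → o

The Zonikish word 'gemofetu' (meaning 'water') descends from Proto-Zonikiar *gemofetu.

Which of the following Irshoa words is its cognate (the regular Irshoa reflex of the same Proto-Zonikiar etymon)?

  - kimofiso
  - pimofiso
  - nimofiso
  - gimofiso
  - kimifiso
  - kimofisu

kimofiso

Irshoa: *gemofetu > gemofesu > gimofisu > kimofisu > kimofiso  (by unconditioned shift, vowel merger, unconditioned shift, vowel merger)
The other candidates each miss or misapply at least one Irshoa change.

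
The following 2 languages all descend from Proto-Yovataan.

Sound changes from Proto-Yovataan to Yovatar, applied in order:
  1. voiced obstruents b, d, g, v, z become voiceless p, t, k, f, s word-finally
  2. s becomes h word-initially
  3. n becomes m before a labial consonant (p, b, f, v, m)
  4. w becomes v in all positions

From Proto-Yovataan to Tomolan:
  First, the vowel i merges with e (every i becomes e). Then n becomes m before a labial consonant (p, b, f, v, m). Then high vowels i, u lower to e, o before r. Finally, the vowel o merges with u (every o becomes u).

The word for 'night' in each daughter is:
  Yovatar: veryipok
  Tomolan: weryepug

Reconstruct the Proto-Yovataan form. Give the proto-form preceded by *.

Position 8: Yovatar has k, Tomolan has g. Tomolan preserves g here (none of its changes turn any other segment into g), so the proto-segment is *g.
Position 7: Yovatar has o, Tomolan has u. Yovatar preserves o here (none of its changes turn any other segment into o), so the proto-segment is *o.
Position 1: Yovatar has v, Tomolan has w. Tomolan preserves w here (none of its changes turn any other segment into w), so the proto-segment is *w.
Verify the candidate proto-form against each daughter:
Yovatar: *weryipog
  weryipog → weryipok   [final devoicing]
  weryipok (rule 2 does not apply)
  weryipok (rule 3 does not apply)
  weryipok → veryipok   [unconditioned shift]
  giving Yovatar veryipok.
Tomolan: *weryipog > weryepog > weryepug  (by vowel merger, vowel merger)
No other proto-form is consistent with every reflex, so the reconstruction is *weryipog.

*weryipog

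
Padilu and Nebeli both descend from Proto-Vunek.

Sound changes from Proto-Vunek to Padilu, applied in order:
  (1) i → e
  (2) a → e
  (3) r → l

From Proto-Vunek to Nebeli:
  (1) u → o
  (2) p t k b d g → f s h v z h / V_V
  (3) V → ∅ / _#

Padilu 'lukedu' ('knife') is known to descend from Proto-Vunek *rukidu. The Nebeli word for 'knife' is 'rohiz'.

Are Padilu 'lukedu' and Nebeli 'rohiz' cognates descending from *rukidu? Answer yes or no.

Derive the expected Nebeli reflex of *rukidu:
Nebeli: start from *rukidu.
  rule 1 (vowel merger): rukidu → rokido
  rule 2 (intervocalic lenition): rokido → rohizo
  rule 3 (apocope): rohizo → rohiz
  ⇒ Nebeli rohiz
Nebeli 'rohiz' matches the regular reflex exactly, so the pair is cognate.

yes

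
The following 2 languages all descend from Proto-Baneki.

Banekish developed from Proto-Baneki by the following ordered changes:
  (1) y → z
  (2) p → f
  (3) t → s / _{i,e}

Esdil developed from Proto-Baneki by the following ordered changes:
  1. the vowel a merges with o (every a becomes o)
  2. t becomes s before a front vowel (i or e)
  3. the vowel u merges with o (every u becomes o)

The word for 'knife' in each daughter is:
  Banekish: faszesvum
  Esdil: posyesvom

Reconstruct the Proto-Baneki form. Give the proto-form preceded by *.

*pasyesvum

Position 8: Banekish has u, Esdil has o. Banekish preserves u here (none of its changes turn any other segment into u), so the proto-segment is *u.
Position 4: Banekish has z, Esdil has y. Esdil preserves y here (none of its changes turn any other segment into y), so the proto-segment is *y.
Continuing position by position gives *pasyesvum; check it forward:
Banekish: *pasyesvum
  pasyesvum → paszesvum   [unconditioned shift]
  paszesvum → faszesvum   [unconditioned shift]
  faszesvum (rule 3 does not apply)
  giving Banekish faszesvum.
Esdil: *pasyesvum
  pasyesvum → posyesvum   [vowel merger]
  posyesvum (rule 2 does not apply)
  posyesvum → posyesvom   [vowel merger]
  giving Esdil posyesvom.
Only *pasyesvum yields all of Banekish faszesvum, Esdil posyesvom.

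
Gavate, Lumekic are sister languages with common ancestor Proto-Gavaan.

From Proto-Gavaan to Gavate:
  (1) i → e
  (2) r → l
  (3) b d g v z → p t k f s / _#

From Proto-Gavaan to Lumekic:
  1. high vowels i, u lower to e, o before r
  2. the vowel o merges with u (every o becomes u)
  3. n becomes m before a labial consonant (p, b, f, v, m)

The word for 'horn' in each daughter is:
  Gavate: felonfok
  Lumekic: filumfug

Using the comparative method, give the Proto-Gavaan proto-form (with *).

*filonfog

Position 4: Gavate has o, Lumekic has u. Gavate preserves o here (none of its changes turn any other segment into o), so the proto-segment is *o.
Position 5: Gavate has n, Lumekic has m. Gavate preserves n here (none of its changes turn any other segment into n), so the proto-segment is *n.
This points to *filonfog. Verify forward in each daughter:
Gavate: *filonfog
  filonfog → felonfog   [vowel merger]
  felonfog (rule 2 does not apply)
  felonfog → felonfok   [final devoicing]
  giving Gavate felonfok.
Lumekic: *filonfog > filunfug > filumfug  (by vowel merger, nasal place assimilation)
No other proto-form is consistent with every reflex, so the reconstruction is *filonfog.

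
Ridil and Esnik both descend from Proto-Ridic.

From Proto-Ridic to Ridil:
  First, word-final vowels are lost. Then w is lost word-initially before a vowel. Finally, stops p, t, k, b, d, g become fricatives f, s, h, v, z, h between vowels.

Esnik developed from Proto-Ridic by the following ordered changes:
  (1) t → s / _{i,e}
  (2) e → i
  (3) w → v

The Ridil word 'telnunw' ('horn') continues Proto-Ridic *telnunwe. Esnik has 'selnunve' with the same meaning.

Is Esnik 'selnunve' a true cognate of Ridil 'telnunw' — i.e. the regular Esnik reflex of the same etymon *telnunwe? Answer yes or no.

no

Derive the expected Esnik reflex of *telnunwe:
Esnik: *telnunwe > selnunwe > silnunwi > silnunvi  (by palatalisation, vowel merger, unconditioned shift)
The regular Esnik reflex would be 'silnunvi', but the attested form is 'selnunve'. The correspondence is irregular, so they are not cognates (the Esnik form has a different source).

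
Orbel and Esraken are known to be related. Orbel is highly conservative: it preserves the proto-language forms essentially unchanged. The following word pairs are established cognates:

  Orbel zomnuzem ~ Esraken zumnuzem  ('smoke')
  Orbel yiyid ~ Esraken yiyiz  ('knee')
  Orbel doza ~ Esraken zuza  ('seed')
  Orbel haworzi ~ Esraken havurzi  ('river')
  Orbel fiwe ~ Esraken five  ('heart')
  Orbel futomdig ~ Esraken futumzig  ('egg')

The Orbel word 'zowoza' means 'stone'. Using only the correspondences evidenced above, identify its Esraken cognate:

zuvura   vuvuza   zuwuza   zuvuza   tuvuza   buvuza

zuvuza

doza ~ zuza — Orbel o corresponds to Esraken u after a consonant, before a consonant other than r, m, n, p, b, f, v.
haworzi ~ havurzi — Orbel w corresponds to Esraken v between vowels (before a back vowel).
Applying these to Orbel 'zowoza':
  zowoza → zuwoza   (o→u after a consonant, before a consonant other than r, m, n, p, b, f, v)
  zuwoza → zuvoza   (w→v between vowels (before a back vowel))
  zuvoza → zuvuza   (o→u after a consonant, before a consonant other than r, m, n, p, b, f, v)
So the Esraken cognate is 'zuvuza'.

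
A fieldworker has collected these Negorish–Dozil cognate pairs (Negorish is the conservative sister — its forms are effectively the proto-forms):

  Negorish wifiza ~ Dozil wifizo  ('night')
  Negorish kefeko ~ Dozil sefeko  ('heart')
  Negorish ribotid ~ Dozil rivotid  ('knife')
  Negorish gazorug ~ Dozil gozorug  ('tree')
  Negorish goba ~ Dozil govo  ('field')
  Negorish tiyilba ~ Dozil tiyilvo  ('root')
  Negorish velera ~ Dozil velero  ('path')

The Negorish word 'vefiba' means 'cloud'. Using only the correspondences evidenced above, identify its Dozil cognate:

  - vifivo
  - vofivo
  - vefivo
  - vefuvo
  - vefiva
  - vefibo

goba ~ govo — Negorish b corresponds to Dozil v between vowels (before a back vowel).
wifiza ~ wifizo, goba ~ govo — Negorish a corresponds to Dozil o word-finally.
Applying these to Negorish 'vefiba':
  vefiba → vefiva   (b→v between vowels (before a back vowel))
  vefiva → vefivo   (a→o word-finally)
So the Dozil cognate is 'vefivo'.

vefivo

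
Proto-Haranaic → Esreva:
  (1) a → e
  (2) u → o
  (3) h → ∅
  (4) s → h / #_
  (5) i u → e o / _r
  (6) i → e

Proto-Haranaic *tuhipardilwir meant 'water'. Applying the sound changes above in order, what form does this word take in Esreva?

Esreva: *tuhipardilwir > tuhiperdilwir > tohiperdilwir > toiperdilwir > toiperdilwer > toeperdelwer  (by vowel merger, vowel merger, h-loss, pre-rhotic lowering, vowel merger)

toeperdelwer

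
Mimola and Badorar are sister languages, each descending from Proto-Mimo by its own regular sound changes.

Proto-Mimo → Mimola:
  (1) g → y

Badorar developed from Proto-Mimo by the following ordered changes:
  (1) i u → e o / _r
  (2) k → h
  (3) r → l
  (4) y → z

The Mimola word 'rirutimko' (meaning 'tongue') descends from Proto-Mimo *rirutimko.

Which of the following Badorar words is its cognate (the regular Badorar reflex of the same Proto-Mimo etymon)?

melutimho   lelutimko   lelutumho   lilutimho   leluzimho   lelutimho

lelutimho

Badorar: *rirutimko
  rirutimko → rerutimko   [pre-rhotic lowering]
  rerutimko → rerutimho   [unconditioned shift]
  rerutimho → lelutimho   [unconditioned shift]
  lelutimho (rule 4 does not apply)
  giving Badorar lelutimho.
Only 'lelutimho' matches the regular Badorar development of *rirutimko.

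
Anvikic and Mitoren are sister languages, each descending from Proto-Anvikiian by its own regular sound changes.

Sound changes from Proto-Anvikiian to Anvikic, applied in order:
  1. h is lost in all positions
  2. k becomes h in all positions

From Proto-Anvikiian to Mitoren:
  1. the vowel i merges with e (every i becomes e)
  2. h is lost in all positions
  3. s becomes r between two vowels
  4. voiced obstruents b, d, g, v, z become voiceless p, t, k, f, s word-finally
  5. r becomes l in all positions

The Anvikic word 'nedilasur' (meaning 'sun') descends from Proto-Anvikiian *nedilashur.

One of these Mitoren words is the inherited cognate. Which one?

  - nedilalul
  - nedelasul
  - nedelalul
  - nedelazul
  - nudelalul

nedelalul

Mitoren: *nedilashur > nedelashur > nedelasur > nedelarur > nedelalul  (by vowel merger, h-loss, rhotacism, unconditioned shift)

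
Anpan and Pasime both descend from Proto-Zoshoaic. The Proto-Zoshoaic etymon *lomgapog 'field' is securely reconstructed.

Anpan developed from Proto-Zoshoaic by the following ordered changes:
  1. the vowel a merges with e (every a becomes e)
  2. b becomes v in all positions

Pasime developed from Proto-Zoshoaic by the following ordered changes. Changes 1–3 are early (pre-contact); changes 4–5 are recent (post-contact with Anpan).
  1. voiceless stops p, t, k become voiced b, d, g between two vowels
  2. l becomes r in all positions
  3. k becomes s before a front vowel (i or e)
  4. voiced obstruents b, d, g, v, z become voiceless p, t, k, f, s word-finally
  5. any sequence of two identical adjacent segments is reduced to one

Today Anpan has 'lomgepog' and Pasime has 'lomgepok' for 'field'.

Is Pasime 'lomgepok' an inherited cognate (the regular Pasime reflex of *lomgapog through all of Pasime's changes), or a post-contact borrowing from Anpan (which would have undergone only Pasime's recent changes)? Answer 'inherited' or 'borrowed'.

If inherited, *lomgapog would pass through all of Pasime's changes:
Pasime: start from *lomgapog.
  rule 1 (intervocalic voicing): lomgapog → lomgabog
  rule 2 (unconditioned shift): lomgabog → romgabog
  rule 3: no change — romgabog
  rule 4 (final devoicing): romgabog → romgabok
  rule 5: no change — romgabok
  ⇒ Pasime romgabok
If borrowed from Anpan 'lomgepog' after the early changes, it would undergo only the recent ones:
  rule 4 (final devoicing): lomgepog → lomgepok
  rule 5 (degemination): no change (lomgepok)
  ⇒ as a loan: lomgepok
Pasime 'lomgepok' matches the loan outcome 'lomgepok', not the inherited 'romgabok' — it skipped the early Pasime changes, so it was borrowed from Anpan.

borrowed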